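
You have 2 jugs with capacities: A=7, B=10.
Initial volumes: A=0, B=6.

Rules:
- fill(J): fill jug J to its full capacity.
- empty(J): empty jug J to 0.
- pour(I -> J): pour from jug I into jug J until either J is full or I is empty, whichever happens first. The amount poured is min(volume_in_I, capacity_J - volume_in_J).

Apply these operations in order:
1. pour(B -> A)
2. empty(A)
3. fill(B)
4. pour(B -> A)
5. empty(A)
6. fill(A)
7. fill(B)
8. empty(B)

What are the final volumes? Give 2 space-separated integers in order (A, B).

Answer: 7 0

Derivation:
Step 1: pour(B -> A) -> (A=6 B=0)
Step 2: empty(A) -> (A=0 B=0)
Step 3: fill(B) -> (A=0 B=10)
Step 4: pour(B -> A) -> (A=7 B=3)
Step 5: empty(A) -> (A=0 B=3)
Step 6: fill(A) -> (A=7 B=3)
Step 7: fill(B) -> (A=7 B=10)
Step 8: empty(B) -> (A=7 B=0)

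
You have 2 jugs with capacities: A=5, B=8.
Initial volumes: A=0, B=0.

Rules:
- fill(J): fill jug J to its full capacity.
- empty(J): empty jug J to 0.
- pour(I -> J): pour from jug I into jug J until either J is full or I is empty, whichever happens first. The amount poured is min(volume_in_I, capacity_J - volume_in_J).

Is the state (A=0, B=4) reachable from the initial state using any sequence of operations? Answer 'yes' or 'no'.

BFS from (A=0, B=0):
  1. fill(A) -> (A=5 B=0)
  2. pour(A -> B) -> (A=0 B=5)
  3. fill(A) -> (A=5 B=5)
  4. pour(A -> B) -> (A=2 B=8)
  5. empty(B) -> (A=2 B=0)
  6. pour(A -> B) -> (A=0 B=2)
  7. fill(A) -> (A=5 B=2)
  8. pour(A -> B) -> (A=0 B=7)
  9. fill(A) -> (A=5 B=7)
  10. pour(A -> B) -> (A=4 B=8)
  11. empty(B) -> (A=4 B=0)
  12. pour(A -> B) -> (A=0 B=4)
Target reached → yes.

Answer: yes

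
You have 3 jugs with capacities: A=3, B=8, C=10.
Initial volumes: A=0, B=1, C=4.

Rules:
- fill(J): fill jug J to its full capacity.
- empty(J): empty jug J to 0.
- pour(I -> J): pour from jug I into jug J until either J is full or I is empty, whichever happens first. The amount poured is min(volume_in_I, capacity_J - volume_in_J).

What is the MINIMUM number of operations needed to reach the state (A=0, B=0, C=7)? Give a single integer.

Answer: 3

Derivation:
BFS from (A=0, B=1, C=4). One shortest path:
  1. fill(A) -> (A=3 B=1 C=4)
  2. empty(B) -> (A=3 B=0 C=4)
  3. pour(A -> C) -> (A=0 B=0 C=7)
Reached target in 3 moves.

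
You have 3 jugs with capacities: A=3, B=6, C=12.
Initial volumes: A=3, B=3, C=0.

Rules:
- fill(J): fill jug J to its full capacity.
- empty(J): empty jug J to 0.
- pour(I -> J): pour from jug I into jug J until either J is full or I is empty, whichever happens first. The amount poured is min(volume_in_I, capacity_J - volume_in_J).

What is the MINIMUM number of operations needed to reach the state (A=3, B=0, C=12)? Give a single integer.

Answer: 2

Derivation:
BFS from (A=3, B=3, C=0). One shortest path:
  1. empty(B) -> (A=3 B=0 C=0)
  2. fill(C) -> (A=3 B=0 C=12)
Reached target in 2 moves.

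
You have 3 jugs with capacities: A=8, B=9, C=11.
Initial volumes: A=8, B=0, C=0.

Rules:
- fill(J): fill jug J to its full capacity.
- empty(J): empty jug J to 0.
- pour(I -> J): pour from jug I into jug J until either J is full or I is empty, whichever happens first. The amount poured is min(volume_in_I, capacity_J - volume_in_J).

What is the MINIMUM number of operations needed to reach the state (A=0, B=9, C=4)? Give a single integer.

BFS from (A=8, B=0, C=0). One shortest path:
  1. empty(A) -> (A=0 B=0 C=0)
  2. fill(C) -> (A=0 B=0 C=11)
  3. pour(C -> B) -> (A=0 B=9 C=2)
  4. empty(B) -> (A=0 B=0 C=2)
  5. pour(C -> B) -> (A=0 B=2 C=0)
  6. fill(C) -> (A=0 B=2 C=11)
  7. pour(C -> B) -> (A=0 B=9 C=4)
Reached target in 7 moves.

Answer: 7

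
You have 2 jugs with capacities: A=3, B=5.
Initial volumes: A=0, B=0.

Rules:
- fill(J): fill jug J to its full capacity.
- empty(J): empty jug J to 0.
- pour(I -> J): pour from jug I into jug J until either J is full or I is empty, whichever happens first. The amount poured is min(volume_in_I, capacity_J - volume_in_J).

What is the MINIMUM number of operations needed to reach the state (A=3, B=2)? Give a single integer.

BFS from (A=0, B=0). One shortest path:
  1. fill(B) -> (A=0 B=5)
  2. pour(B -> A) -> (A=3 B=2)
Reached target in 2 moves.

Answer: 2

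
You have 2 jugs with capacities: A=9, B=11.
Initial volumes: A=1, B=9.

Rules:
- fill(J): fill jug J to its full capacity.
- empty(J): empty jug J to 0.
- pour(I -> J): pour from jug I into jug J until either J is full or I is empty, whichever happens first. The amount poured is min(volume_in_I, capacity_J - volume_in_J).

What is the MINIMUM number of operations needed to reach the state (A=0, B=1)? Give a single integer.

BFS from (A=1, B=9). One shortest path:
  1. empty(B) -> (A=1 B=0)
  2. pour(A -> B) -> (A=0 B=1)
Reached target in 2 moves.

Answer: 2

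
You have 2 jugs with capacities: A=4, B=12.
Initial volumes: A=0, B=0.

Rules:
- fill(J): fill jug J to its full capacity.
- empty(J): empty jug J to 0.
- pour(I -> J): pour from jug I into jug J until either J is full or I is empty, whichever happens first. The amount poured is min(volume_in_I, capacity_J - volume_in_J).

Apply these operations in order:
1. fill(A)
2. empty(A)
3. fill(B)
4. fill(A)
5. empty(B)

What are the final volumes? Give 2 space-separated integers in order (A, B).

Answer: 4 0

Derivation:
Step 1: fill(A) -> (A=4 B=0)
Step 2: empty(A) -> (A=0 B=0)
Step 3: fill(B) -> (A=0 B=12)
Step 4: fill(A) -> (A=4 B=12)
Step 5: empty(B) -> (A=4 B=0)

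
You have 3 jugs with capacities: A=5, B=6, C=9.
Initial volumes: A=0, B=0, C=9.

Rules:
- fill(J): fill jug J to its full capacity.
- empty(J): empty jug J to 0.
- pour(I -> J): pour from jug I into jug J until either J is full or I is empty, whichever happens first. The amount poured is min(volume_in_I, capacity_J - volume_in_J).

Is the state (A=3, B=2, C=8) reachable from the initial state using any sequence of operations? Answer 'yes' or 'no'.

BFS explored all 260 reachable states.
Reachable set includes: (0,0,0), (0,0,1), (0,0,2), (0,0,3), (0,0,4), (0,0,5), (0,0,6), (0,0,7), (0,0,8), (0,0,9), (0,1,0), (0,1,1) ...
Target (A=3, B=2, C=8) not in reachable set → no.

Answer: no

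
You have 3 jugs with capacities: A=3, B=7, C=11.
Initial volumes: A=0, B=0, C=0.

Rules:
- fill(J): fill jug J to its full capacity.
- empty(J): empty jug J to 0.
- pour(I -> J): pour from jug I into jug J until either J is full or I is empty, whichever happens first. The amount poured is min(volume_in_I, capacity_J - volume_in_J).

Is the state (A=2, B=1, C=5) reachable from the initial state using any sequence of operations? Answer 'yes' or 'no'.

BFS explored all 264 reachable states.
Reachable set includes: (0,0,0), (0,0,1), (0,0,2), (0,0,3), (0,0,4), (0,0,5), (0,0,6), (0,0,7), (0,0,8), (0,0,9), (0,0,10), (0,0,11) ...
Target (A=2, B=1, C=5) not in reachable set → no.

Answer: no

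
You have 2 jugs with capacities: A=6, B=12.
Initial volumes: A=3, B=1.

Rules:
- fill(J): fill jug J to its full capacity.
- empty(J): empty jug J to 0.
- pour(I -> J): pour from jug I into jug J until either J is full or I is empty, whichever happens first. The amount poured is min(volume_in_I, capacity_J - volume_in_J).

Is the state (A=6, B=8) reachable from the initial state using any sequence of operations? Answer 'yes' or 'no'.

Answer: no

Derivation:
BFS explored all 25 reachable states.
Reachable set includes: (0,0), (0,1), (0,3), (0,4), (0,6), (0,7), (0,9), (0,10), (0,12), (1,0), (1,12), (3,0) ...
Target (A=6, B=8) not in reachable set → no.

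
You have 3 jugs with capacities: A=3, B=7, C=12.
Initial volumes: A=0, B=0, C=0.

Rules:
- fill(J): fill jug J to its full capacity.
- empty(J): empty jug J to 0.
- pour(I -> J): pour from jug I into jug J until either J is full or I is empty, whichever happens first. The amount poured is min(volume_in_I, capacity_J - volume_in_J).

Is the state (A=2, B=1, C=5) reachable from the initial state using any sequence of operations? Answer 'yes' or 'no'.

BFS explored all 284 reachable states.
Reachable set includes: (0,0,0), (0,0,1), (0,0,2), (0,0,3), (0,0,4), (0,0,5), (0,0,6), (0,0,7), (0,0,8), (0,0,9), (0,0,10), (0,0,11) ...
Target (A=2, B=1, C=5) not in reachable set → no.

Answer: no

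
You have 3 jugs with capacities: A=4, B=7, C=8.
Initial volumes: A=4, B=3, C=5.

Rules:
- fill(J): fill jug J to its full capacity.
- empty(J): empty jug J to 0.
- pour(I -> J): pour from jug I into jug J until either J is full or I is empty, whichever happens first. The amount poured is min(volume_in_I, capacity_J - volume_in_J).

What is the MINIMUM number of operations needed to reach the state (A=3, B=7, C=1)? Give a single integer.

Answer: 4

Derivation:
BFS from (A=4, B=3, C=5). One shortest path:
  1. empty(A) -> (A=0 B=3 C=5)
  2. fill(C) -> (A=0 B=3 C=8)
  3. pour(B -> A) -> (A=3 B=0 C=8)
  4. pour(C -> B) -> (A=3 B=7 C=1)
Reached target in 4 moves.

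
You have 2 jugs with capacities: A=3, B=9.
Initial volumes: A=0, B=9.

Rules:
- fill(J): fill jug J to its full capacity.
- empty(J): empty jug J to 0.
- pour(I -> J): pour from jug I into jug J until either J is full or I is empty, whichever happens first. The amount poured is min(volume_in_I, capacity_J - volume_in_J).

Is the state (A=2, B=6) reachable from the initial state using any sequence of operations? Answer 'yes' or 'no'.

Answer: no

Derivation:
BFS explored all 8 reachable states.
Reachable set includes: (0,0), (0,3), (0,6), (0,9), (3,0), (3,3), (3,6), (3,9)
Target (A=2, B=6) not in reachable set → no.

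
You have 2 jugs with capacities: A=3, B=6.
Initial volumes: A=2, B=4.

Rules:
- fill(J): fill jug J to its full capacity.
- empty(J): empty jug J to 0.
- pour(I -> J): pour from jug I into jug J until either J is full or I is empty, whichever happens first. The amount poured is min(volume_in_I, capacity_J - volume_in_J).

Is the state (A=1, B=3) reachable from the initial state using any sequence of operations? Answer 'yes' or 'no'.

BFS explored all 19 reachable states.
Reachable set includes: (0,0), (0,1), (0,2), (0,3), (0,4), (0,5), (0,6), (1,0), (1,6), (2,0), (2,4), (2,6) ...
Target (A=1, B=3) not in reachable set → no.

Answer: no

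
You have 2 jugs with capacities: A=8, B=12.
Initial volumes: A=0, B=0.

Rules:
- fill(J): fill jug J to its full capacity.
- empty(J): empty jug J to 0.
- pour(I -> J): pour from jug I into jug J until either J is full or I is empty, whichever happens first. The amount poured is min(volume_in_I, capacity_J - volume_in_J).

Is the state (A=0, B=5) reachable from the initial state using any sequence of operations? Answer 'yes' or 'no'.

Answer: no

Derivation:
BFS explored all 10 reachable states.
Reachable set includes: (0,0), (0,4), (0,8), (0,12), (4,0), (4,12), (8,0), (8,4), (8,8), (8,12)
Target (A=0, B=5) not in reachable set → no.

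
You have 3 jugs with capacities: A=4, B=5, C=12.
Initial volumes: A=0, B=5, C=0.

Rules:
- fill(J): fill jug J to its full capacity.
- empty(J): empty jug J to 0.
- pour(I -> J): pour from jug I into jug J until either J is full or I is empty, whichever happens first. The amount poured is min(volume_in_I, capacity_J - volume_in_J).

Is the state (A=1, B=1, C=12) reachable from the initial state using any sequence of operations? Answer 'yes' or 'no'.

BFS from (A=0, B=5, C=0):
  1. fill(A) -> (A=4 B=5 C=0)
  2. pour(A -> C) -> (A=0 B=5 C=4)
  3. pour(B -> C) -> (A=0 B=0 C=9)
  4. fill(B) -> (A=0 B=5 C=9)
  5. pour(B -> A) -> (A=4 B=1 C=9)
  6. pour(A -> C) -> (A=1 B=1 C=12)
Target reached → yes.

Answer: yes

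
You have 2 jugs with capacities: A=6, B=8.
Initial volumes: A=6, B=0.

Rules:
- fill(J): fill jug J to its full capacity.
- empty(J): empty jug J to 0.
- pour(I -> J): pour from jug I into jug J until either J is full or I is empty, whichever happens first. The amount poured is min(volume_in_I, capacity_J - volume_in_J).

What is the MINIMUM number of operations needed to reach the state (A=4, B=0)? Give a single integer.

BFS from (A=6, B=0). One shortest path:
  1. pour(A -> B) -> (A=0 B=6)
  2. fill(A) -> (A=6 B=6)
  3. pour(A -> B) -> (A=4 B=8)
  4. empty(B) -> (A=4 B=0)
Reached target in 4 moves.

Answer: 4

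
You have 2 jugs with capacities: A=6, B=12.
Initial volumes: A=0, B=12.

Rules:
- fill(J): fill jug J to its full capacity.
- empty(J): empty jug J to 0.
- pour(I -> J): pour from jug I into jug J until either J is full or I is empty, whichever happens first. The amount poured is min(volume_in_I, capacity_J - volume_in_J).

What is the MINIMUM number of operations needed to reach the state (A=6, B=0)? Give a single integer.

BFS from (A=0, B=12). One shortest path:
  1. fill(A) -> (A=6 B=12)
  2. empty(B) -> (A=6 B=0)
Reached target in 2 moves.

Answer: 2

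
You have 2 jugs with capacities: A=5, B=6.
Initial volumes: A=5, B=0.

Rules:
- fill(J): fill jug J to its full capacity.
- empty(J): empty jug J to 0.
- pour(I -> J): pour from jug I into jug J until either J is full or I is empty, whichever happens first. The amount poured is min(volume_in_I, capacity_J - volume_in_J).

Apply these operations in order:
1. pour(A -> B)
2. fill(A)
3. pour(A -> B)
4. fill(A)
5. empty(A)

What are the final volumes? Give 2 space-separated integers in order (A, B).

Step 1: pour(A -> B) -> (A=0 B=5)
Step 2: fill(A) -> (A=5 B=5)
Step 3: pour(A -> B) -> (A=4 B=6)
Step 4: fill(A) -> (A=5 B=6)
Step 5: empty(A) -> (A=0 B=6)

Answer: 0 6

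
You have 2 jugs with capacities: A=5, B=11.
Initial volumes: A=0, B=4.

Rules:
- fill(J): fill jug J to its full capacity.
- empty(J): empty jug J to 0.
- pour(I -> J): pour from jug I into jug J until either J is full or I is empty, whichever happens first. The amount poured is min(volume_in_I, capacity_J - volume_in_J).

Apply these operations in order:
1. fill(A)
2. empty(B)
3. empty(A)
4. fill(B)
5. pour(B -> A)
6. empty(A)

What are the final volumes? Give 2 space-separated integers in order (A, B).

Answer: 0 6

Derivation:
Step 1: fill(A) -> (A=5 B=4)
Step 2: empty(B) -> (A=5 B=0)
Step 3: empty(A) -> (A=0 B=0)
Step 4: fill(B) -> (A=0 B=11)
Step 5: pour(B -> A) -> (A=5 B=6)
Step 6: empty(A) -> (A=0 B=6)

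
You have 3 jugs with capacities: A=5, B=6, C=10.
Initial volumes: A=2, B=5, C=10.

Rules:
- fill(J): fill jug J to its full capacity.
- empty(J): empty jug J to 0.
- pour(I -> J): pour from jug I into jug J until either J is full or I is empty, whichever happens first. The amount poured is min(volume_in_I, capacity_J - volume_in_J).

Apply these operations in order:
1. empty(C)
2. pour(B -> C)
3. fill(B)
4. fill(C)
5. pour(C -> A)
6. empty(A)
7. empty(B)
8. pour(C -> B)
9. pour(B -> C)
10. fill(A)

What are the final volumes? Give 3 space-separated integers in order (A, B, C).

Step 1: empty(C) -> (A=2 B=5 C=0)
Step 2: pour(B -> C) -> (A=2 B=0 C=5)
Step 3: fill(B) -> (A=2 B=6 C=5)
Step 4: fill(C) -> (A=2 B=6 C=10)
Step 5: pour(C -> A) -> (A=5 B=6 C=7)
Step 6: empty(A) -> (A=0 B=6 C=7)
Step 7: empty(B) -> (A=0 B=0 C=7)
Step 8: pour(C -> B) -> (A=0 B=6 C=1)
Step 9: pour(B -> C) -> (A=0 B=0 C=7)
Step 10: fill(A) -> (A=5 B=0 C=7)

Answer: 5 0 7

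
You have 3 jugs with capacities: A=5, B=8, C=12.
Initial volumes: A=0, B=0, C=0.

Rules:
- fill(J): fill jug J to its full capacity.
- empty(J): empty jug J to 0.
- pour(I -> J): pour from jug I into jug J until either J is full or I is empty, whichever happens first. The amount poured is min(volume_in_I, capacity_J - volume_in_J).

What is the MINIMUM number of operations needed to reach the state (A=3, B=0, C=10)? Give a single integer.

Answer: 6

Derivation:
BFS from (A=0, B=0, C=0). One shortest path:
  1. fill(A) -> (A=5 B=0 C=0)
  2. fill(B) -> (A=5 B=8 C=0)
  3. pour(A -> C) -> (A=0 B=8 C=5)
  4. pour(B -> A) -> (A=5 B=3 C=5)
  5. pour(A -> C) -> (A=0 B=3 C=10)
  6. pour(B -> A) -> (A=3 B=0 C=10)
Reached target in 6 moves.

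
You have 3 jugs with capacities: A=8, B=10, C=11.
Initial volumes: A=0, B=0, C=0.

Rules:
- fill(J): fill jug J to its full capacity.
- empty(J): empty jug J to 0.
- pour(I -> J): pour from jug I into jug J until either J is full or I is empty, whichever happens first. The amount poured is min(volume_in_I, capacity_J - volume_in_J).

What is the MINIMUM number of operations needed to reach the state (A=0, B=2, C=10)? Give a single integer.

BFS from (A=0, B=0, C=0). One shortest path:
  1. fill(B) -> (A=0 B=10 C=0)
  2. pour(B -> C) -> (A=0 B=0 C=10)
  3. fill(B) -> (A=0 B=10 C=10)
  4. pour(B -> A) -> (A=8 B=2 C=10)
  5. empty(A) -> (A=0 B=2 C=10)
Reached target in 5 moves.

Answer: 5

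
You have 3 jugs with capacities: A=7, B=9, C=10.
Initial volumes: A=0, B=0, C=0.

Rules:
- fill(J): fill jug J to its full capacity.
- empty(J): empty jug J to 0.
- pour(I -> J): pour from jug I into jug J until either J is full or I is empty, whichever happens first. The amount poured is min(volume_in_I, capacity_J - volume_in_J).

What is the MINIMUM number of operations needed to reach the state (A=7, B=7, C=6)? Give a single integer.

Answer: 6

Derivation:
BFS from (A=0, B=0, C=0). One shortest path:
  1. fill(C) -> (A=0 B=0 C=10)
  2. pour(C -> A) -> (A=7 B=0 C=3)
  3. pour(A -> B) -> (A=0 B=7 C=3)
  4. pour(C -> A) -> (A=3 B=7 C=0)
  5. fill(C) -> (A=3 B=7 C=10)
  6. pour(C -> A) -> (A=7 B=7 C=6)
Reached target in 6 moves.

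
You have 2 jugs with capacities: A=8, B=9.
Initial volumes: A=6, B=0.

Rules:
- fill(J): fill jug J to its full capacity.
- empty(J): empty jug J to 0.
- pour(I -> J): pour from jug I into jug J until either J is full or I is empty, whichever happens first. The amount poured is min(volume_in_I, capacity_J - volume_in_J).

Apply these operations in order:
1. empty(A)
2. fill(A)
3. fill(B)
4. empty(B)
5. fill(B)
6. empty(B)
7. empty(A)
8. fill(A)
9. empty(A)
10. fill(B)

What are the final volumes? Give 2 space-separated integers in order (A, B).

Answer: 0 9

Derivation:
Step 1: empty(A) -> (A=0 B=0)
Step 2: fill(A) -> (A=8 B=0)
Step 3: fill(B) -> (A=8 B=9)
Step 4: empty(B) -> (A=8 B=0)
Step 5: fill(B) -> (A=8 B=9)
Step 6: empty(B) -> (A=8 B=0)
Step 7: empty(A) -> (A=0 B=0)
Step 8: fill(A) -> (A=8 B=0)
Step 9: empty(A) -> (A=0 B=0)
Step 10: fill(B) -> (A=0 B=9)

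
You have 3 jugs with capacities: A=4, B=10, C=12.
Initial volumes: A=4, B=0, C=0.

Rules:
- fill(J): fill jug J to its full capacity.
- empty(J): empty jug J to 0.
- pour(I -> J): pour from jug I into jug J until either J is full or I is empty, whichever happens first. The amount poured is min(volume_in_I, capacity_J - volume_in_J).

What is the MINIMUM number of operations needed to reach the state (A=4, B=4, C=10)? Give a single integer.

Answer: 4

Derivation:
BFS from (A=4, B=0, C=0). One shortest path:
  1. fill(B) -> (A=4 B=10 C=0)
  2. pour(B -> C) -> (A=4 B=0 C=10)
  3. pour(A -> B) -> (A=0 B=4 C=10)
  4. fill(A) -> (A=4 B=4 C=10)
Reached target in 4 moves.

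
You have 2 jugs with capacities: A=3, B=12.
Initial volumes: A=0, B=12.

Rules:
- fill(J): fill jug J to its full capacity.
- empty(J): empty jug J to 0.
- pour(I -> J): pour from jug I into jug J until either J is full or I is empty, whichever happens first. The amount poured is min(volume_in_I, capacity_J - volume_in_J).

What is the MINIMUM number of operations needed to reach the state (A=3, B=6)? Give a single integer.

BFS from (A=0, B=12). One shortest path:
  1. pour(B -> A) -> (A=3 B=9)
  2. empty(A) -> (A=0 B=9)
  3. pour(B -> A) -> (A=3 B=6)
Reached target in 3 moves.

Answer: 3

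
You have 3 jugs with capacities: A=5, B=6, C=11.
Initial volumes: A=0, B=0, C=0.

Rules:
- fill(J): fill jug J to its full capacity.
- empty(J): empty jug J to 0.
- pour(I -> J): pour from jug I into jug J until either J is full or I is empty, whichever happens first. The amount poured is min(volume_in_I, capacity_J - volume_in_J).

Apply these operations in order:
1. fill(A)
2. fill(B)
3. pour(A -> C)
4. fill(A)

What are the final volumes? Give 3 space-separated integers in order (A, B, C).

Answer: 5 6 5

Derivation:
Step 1: fill(A) -> (A=5 B=0 C=0)
Step 2: fill(B) -> (A=5 B=6 C=0)
Step 3: pour(A -> C) -> (A=0 B=6 C=5)
Step 4: fill(A) -> (A=5 B=6 C=5)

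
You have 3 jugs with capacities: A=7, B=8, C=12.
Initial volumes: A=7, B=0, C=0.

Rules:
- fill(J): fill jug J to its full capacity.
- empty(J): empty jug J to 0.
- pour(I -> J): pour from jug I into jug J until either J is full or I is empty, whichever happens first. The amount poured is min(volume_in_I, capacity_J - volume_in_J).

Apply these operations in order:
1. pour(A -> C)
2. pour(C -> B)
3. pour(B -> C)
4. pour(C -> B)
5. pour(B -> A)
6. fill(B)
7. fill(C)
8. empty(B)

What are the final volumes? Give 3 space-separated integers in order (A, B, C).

Answer: 7 0 12

Derivation:
Step 1: pour(A -> C) -> (A=0 B=0 C=7)
Step 2: pour(C -> B) -> (A=0 B=7 C=0)
Step 3: pour(B -> C) -> (A=0 B=0 C=7)
Step 4: pour(C -> B) -> (A=0 B=7 C=0)
Step 5: pour(B -> A) -> (A=7 B=0 C=0)
Step 6: fill(B) -> (A=7 B=8 C=0)
Step 7: fill(C) -> (A=7 B=8 C=12)
Step 8: empty(B) -> (A=7 B=0 C=12)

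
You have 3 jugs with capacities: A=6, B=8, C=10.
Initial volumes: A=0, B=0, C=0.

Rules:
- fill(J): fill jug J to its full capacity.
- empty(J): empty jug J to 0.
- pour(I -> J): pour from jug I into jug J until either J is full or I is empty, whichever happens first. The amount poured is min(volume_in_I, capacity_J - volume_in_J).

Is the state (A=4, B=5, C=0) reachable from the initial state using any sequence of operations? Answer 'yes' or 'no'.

Answer: no

Derivation:
BFS explored all 96 reachable states.
Reachable set includes: (0,0,0), (0,0,2), (0,0,4), (0,0,6), (0,0,8), (0,0,10), (0,2,0), (0,2,2), (0,2,4), (0,2,6), (0,2,8), (0,2,10) ...
Target (A=4, B=5, C=0) not in reachable set → no.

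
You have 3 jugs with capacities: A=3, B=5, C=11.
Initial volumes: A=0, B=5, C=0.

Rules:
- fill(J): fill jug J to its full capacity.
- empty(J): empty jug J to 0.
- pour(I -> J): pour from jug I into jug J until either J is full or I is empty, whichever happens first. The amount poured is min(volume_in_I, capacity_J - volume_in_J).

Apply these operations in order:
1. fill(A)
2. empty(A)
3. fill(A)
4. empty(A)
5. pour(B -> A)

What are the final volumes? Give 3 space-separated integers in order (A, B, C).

Answer: 3 2 0

Derivation:
Step 1: fill(A) -> (A=3 B=5 C=0)
Step 2: empty(A) -> (A=0 B=5 C=0)
Step 3: fill(A) -> (A=3 B=5 C=0)
Step 4: empty(A) -> (A=0 B=5 C=0)
Step 5: pour(B -> A) -> (A=3 B=2 C=0)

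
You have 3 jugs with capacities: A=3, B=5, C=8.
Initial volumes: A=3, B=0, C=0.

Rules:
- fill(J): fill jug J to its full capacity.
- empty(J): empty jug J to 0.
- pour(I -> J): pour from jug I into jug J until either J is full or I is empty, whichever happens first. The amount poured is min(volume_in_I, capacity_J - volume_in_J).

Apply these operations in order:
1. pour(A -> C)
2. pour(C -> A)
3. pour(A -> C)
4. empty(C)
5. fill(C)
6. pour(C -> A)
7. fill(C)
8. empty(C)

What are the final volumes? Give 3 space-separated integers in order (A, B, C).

Answer: 3 0 0

Derivation:
Step 1: pour(A -> C) -> (A=0 B=0 C=3)
Step 2: pour(C -> A) -> (A=3 B=0 C=0)
Step 3: pour(A -> C) -> (A=0 B=0 C=3)
Step 4: empty(C) -> (A=0 B=0 C=0)
Step 5: fill(C) -> (A=0 B=0 C=8)
Step 6: pour(C -> A) -> (A=3 B=0 C=5)
Step 7: fill(C) -> (A=3 B=0 C=8)
Step 8: empty(C) -> (A=3 B=0 C=0)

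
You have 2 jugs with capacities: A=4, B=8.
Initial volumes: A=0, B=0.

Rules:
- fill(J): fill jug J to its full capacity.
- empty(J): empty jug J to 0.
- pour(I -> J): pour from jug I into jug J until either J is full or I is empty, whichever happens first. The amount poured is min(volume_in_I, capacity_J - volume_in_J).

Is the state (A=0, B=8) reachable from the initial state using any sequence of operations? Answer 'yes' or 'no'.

BFS from (A=0, B=0):
  1. fill(B) -> (A=0 B=8)
Target reached → yes.

Answer: yes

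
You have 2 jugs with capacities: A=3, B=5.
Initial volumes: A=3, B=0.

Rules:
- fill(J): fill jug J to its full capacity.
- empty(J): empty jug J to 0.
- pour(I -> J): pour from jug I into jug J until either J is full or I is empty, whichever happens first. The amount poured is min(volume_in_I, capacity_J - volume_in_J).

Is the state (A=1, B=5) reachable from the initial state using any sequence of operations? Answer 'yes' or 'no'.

BFS from (A=3, B=0):
  1. pour(A -> B) -> (A=0 B=3)
  2. fill(A) -> (A=3 B=3)
  3. pour(A -> B) -> (A=1 B=5)
Target reached → yes.

Answer: yes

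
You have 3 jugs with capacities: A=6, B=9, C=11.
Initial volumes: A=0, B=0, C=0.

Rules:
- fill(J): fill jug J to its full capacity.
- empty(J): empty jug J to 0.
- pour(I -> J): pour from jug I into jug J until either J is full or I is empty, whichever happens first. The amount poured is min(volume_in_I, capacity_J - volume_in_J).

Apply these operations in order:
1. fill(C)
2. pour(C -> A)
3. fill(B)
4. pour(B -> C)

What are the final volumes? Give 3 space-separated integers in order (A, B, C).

Answer: 6 3 11

Derivation:
Step 1: fill(C) -> (A=0 B=0 C=11)
Step 2: pour(C -> A) -> (A=6 B=0 C=5)
Step 3: fill(B) -> (A=6 B=9 C=5)
Step 4: pour(B -> C) -> (A=6 B=3 C=11)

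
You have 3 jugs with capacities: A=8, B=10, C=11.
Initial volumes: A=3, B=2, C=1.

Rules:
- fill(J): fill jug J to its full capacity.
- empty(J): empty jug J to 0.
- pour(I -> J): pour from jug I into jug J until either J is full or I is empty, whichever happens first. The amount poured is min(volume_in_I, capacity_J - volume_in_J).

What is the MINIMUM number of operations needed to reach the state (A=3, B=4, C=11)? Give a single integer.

Answer: 6

Derivation:
BFS from (A=3, B=2, C=1). One shortest path:
  1. pour(C -> B) -> (A=3 B=3 C=0)
  2. fill(C) -> (A=3 B=3 C=11)
  3. pour(C -> B) -> (A=3 B=10 C=4)
  4. empty(B) -> (A=3 B=0 C=4)
  5. pour(C -> B) -> (A=3 B=4 C=0)
  6. fill(C) -> (A=3 B=4 C=11)
Reached target in 6 moves.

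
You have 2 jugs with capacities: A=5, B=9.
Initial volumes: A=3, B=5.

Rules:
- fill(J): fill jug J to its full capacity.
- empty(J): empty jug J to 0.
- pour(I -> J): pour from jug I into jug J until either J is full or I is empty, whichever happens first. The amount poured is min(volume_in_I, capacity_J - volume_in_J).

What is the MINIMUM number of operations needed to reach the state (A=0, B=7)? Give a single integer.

BFS from (A=3, B=5). One shortest path:
  1. fill(B) -> (A=3 B=9)
  2. pour(B -> A) -> (A=5 B=7)
  3. empty(A) -> (A=0 B=7)
Reached target in 3 moves.

Answer: 3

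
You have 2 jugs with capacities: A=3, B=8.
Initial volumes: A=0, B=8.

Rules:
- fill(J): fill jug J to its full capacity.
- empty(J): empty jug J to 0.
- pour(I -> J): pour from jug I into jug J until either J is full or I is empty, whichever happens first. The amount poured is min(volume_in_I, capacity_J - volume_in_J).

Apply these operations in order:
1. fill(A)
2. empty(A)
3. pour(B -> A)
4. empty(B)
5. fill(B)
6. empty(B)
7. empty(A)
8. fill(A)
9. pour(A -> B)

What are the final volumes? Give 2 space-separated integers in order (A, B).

Step 1: fill(A) -> (A=3 B=8)
Step 2: empty(A) -> (A=0 B=8)
Step 3: pour(B -> A) -> (A=3 B=5)
Step 4: empty(B) -> (A=3 B=0)
Step 5: fill(B) -> (A=3 B=8)
Step 6: empty(B) -> (A=3 B=0)
Step 7: empty(A) -> (A=0 B=0)
Step 8: fill(A) -> (A=3 B=0)
Step 9: pour(A -> B) -> (A=0 B=3)

Answer: 0 3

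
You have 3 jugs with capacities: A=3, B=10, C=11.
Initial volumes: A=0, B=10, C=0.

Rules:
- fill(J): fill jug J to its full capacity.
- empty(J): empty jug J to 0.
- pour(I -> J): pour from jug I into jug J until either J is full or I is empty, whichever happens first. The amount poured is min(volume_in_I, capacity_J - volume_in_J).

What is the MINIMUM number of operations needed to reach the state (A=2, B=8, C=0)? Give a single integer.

BFS from (A=0, B=10, C=0). One shortest path:
  1. fill(A) -> (A=3 B=10 C=0)
  2. pour(A -> C) -> (A=0 B=10 C=3)
  3. pour(B -> C) -> (A=0 B=2 C=11)
  4. pour(C -> A) -> (A=3 B=2 C=8)
  5. empty(A) -> (A=0 B=2 C=8)
  6. pour(B -> A) -> (A=2 B=0 C=8)
  7. pour(C -> B) -> (A=2 B=8 C=0)
Reached target in 7 moves.

Answer: 7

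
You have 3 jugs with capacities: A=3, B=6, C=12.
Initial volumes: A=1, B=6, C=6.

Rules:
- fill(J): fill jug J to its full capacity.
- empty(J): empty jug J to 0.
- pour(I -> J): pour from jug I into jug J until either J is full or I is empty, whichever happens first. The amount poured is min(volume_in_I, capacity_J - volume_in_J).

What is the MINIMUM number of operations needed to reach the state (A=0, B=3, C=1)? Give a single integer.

BFS from (A=1, B=6, C=6). One shortest path:
  1. empty(C) -> (A=1 B=6 C=0)
  2. pour(A -> C) -> (A=0 B=6 C=1)
  3. pour(B -> A) -> (A=3 B=3 C=1)
  4. empty(A) -> (A=0 B=3 C=1)
Reached target in 4 moves.

Answer: 4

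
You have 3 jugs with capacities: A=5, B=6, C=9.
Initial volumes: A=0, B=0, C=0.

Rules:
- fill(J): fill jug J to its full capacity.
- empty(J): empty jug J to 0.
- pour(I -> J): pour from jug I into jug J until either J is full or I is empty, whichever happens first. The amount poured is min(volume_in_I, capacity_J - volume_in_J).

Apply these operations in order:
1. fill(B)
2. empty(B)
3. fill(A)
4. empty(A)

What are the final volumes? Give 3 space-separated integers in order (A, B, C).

Step 1: fill(B) -> (A=0 B=6 C=0)
Step 2: empty(B) -> (A=0 B=0 C=0)
Step 3: fill(A) -> (A=5 B=0 C=0)
Step 4: empty(A) -> (A=0 B=0 C=0)

Answer: 0 0 0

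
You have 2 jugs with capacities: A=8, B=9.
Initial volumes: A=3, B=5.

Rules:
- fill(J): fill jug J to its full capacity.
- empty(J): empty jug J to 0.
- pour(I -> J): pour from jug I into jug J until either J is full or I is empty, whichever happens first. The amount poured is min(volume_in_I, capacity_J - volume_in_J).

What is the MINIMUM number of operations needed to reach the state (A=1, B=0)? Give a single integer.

BFS from (A=3, B=5). One shortest path:
  1. empty(A) -> (A=0 B=5)
  2. fill(B) -> (A=0 B=9)
  3. pour(B -> A) -> (A=8 B=1)
  4. empty(A) -> (A=0 B=1)
  5. pour(B -> A) -> (A=1 B=0)
Reached target in 5 moves.

Answer: 5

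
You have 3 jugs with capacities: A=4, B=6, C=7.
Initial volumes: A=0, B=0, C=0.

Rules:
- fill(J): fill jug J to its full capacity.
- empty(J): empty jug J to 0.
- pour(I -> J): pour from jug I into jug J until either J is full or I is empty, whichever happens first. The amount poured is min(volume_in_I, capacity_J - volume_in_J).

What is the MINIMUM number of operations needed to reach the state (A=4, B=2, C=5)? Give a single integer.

Answer: 5

Derivation:
BFS from (A=0, B=0, C=0). One shortest path:
  1. fill(A) -> (A=4 B=0 C=0)
  2. fill(C) -> (A=4 B=0 C=7)
  3. pour(A -> B) -> (A=0 B=4 C=7)
  4. pour(C -> B) -> (A=0 B=6 C=5)
  5. pour(B -> A) -> (A=4 B=2 C=5)
Reached target in 5 moves.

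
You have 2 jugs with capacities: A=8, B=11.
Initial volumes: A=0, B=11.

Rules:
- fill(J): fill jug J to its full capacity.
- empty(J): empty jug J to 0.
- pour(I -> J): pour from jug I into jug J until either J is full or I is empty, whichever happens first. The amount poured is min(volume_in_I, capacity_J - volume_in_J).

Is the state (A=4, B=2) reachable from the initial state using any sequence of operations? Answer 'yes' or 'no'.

BFS explored all 38 reachable states.
Reachable set includes: (0,0), (0,1), (0,2), (0,3), (0,4), (0,5), (0,6), (0,7), (0,8), (0,9), (0,10), (0,11) ...
Target (A=4, B=2) not in reachable set → no.

Answer: no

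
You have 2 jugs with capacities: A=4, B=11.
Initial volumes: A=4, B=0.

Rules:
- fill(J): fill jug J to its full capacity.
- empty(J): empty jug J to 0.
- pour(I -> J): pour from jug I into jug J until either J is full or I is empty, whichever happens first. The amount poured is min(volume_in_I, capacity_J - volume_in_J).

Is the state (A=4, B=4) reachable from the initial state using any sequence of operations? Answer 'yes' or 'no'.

BFS from (A=4, B=0):
  1. pour(A -> B) -> (A=0 B=4)
  2. fill(A) -> (A=4 B=4)
Target reached → yes.

Answer: yes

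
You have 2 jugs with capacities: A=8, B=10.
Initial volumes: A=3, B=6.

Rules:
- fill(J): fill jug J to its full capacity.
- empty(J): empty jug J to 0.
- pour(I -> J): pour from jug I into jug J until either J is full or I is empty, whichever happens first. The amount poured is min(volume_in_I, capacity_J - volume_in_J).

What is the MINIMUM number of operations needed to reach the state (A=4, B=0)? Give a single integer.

Answer: 3

Derivation:
BFS from (A=3, B=6). One shortest path:
  1. fill(A) -> (A=8 B=6)
  2. pour(A -> B) -> (A=4 B=10)
  3. empty(B) -> (A=4 B=0)
Reached target in 3 moves.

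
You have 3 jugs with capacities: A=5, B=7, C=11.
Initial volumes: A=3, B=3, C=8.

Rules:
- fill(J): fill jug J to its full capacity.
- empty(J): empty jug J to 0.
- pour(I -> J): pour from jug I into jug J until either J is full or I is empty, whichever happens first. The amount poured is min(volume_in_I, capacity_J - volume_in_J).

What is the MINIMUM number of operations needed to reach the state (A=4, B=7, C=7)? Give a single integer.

BFS from (A=3, B=3, C=8). One shortest path:
  1. empty(A) -> (A=0 B=3 C=8)
  2. pour(C -> B) -> (A=0 B=7 C=4)
  3. pour(C -> A) -> (A=4 B=7 C=0)
  4. pour(B -> C) -> (A=4 B=0 C=7)
  5. fill(B) -> (A=4 B=7 C=7)
Reached target in 5 moves.

Answer: 5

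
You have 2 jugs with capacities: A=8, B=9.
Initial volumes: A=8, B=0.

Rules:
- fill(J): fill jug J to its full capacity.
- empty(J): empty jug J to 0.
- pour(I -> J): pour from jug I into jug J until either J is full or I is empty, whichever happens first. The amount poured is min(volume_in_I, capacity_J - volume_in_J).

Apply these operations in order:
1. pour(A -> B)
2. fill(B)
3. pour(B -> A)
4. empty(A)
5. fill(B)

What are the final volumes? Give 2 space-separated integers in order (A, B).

Answer: 0 9

Derivation:
Step 1: pour(A -> B) -> (A=0 B=8)
Step 2: fill(B) -> (A=0 B=9)
Step 3: pour(B -> A) -> (A=8 B=1)
Step 4: empty(A) -> (A=0 B=1)
Step 5: fill(B) -> (A=0 B=9)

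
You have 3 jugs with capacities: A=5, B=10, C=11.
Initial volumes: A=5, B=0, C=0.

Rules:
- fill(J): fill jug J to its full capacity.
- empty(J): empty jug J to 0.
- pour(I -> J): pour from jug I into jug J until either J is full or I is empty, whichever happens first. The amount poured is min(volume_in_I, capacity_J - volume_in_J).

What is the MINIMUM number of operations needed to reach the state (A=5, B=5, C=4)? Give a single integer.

Answer: 7

Derivation:
BFS from (A=5, B=0, C=0). One shortest path:
  1. fill(B) -> (A=5 B=10 C=0)
  2. pour(A -> C) -> (A=0 B=10 C=5)
  3. pour(B -> C) -> (A=0 B=4 C=11)
  4. empty(C) -> (A=0 B=4 C=0)
  5. pour(B -> C) -> (A=0 B=0 C=4)
  6. fill(B) -> (A=0 B=10 C=4)
  7. pour(B -> A) -> (A=5 B=5 C=4)
Reached target in 7 moves.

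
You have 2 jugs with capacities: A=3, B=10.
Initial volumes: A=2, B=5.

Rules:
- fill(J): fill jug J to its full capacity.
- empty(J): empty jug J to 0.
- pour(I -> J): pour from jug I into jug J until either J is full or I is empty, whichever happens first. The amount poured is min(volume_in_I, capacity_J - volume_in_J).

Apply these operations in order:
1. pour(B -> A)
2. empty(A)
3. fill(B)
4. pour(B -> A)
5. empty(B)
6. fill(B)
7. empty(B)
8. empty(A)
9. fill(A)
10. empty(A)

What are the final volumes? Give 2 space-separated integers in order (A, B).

Answer: 0 0

Derivation:
Step 1: pour(B -> A) -> (A=3 B=4)
Step 2: empty(A) -> (A=0 B=4)
Step 3: fill(B) -> (A=0 B=10)
Step 4: pour(B -> A) -> (A=3 B=7)
Step 5: empty(B) -> (A=3 B=0)
Step 6: fill(B) -> (A=3 B=10)
Step 7: empty(B) -> (A=3 B=0)
Step 8: empty(A) -> (A=0 B=0)
Step 9: fill(A) -> (A=3 B=0)
Step 10: empty(A) -> (A=0 B=0)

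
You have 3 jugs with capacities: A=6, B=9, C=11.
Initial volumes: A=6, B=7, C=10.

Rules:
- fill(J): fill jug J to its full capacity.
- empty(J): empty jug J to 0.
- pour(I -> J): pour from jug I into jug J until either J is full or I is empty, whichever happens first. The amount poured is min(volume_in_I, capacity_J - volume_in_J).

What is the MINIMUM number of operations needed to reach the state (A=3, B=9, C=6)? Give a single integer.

BFS from (A=6, B=7, C=10). One shortest path:
  1. pour(B -> C) -> (A=6 B=6 C=11)
  2. empty(C) -> (A=6 B=6 C=0)
  3. pour(A -> C) -> (A=0 B=6 C=6)
  4. fill(A) -> (A=6 B=6 C=6)
  5. pour(A -> B) -> (A=3 B=9 C=6)
Reached target in 5 moves.

Answer: 5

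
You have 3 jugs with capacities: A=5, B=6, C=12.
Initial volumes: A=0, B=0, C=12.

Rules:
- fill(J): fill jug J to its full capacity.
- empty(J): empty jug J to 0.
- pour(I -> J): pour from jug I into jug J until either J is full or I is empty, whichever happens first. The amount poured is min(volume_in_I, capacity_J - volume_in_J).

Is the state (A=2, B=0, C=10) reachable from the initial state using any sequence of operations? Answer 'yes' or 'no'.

Answer: yes

Derivation:
BFS from (A=0, B=0, C=12):
  1. pour(C -> A) -> (A=5 B=0 C=7)
  2. empty(A) -> (A=0 B=0 C=7)
  3. pour(C -> A) -> (A=5 B=0 C=2)
  4. pour(C -> B) -> (A=5 B=2 C=0)
  5. pour(A -> C) -> (A=0 B=2 C=5)
  6. fill(A) -> (A=5 B=2 C=5)
  7. pour(A -> C) -> (A=0 B=2 C=10)
  8. pour(B -> A) -> (A=2 B=0 C=10)
Target reached → yes.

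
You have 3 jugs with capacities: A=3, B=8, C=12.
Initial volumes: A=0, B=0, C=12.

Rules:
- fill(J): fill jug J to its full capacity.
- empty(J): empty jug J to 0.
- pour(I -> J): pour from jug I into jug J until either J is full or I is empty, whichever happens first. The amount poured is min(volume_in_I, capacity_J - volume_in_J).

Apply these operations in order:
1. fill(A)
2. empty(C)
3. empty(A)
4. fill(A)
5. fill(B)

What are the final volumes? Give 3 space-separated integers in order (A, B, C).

Step 1: fill(A) -> (A=3 B=0 C=12)
Step 2: empty(C) -> (A=3 B=0 C=0)
Step 3: empty(A) -> (A=0 B=0 C=0)
Step 4: fill(A) -> (A=3 B=0 C=0)
Step 5: fill(B) -> (A=3 B=8 C=0)

Answer: 3 8 0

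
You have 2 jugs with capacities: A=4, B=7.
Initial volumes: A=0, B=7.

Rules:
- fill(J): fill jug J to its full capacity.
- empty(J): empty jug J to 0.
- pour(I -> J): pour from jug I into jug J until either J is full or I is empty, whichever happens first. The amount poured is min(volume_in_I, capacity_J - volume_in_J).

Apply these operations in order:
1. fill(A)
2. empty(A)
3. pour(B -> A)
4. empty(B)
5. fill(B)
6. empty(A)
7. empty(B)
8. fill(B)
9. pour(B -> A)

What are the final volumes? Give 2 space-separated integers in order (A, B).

Step 1: fill(A) -> (A=4 B=7)
Step 2: empty(A) -> (A=0 B=7)
Step 3: pour(B -> A) -> (A=4 B=3)
Step 4: empty(B) -> (A=4 B=0)
Step 5: fill(B) -> (A=4 B=7)
Step 6: empty(A) -> (A=0 B=7)
Step 7: empty(B) -> (A=0 B=0)
Step 8: fill(B) -> (A=0 B=7)
Step 9: pour(B -> A) -> (A=4 B=3)

Answer: 4 3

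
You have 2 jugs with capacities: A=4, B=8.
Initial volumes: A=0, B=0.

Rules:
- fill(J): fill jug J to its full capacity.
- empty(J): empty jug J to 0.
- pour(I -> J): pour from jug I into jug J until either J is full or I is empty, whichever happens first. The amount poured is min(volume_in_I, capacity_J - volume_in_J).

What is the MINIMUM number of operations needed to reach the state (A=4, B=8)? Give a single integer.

BFS from (A=0, B=0). One shortest path:
  1. fill(A) -> (A=4 B=0)
  2. fill(B) -> (A=4 B=8)
Reached target in 2 moves.

Answer: 2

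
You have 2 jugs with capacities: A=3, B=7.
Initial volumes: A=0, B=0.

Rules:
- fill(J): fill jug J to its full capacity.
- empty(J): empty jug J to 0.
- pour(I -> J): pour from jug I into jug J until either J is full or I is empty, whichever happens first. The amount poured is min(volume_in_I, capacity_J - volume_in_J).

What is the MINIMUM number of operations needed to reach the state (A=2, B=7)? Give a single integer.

BFS from (A=0, B=0). One shortest path:
  1. fill(A) -> (A=3 B=0)
  2. pour(A -> B) -> (A=0 B=3)
  3. fill(A) -> (A=3 B=3)
  4. pour(A -> B) -> (A=0 B=6)
  5. fill(A) -> (A=3 B=6)
  6. pour(A -> B) -> (A=2 B=7)
Reached target in 6 moves.

Answer: 6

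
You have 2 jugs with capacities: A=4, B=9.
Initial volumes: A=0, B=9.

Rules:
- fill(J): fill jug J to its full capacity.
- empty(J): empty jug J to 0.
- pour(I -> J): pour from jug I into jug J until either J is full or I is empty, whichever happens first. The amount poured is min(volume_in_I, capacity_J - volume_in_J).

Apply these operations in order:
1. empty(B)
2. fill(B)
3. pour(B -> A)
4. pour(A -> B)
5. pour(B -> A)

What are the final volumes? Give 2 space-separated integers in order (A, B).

Step 1: empty(B) -> (A=0 B=0)
Step 2: fill(B) -> (A=0 B=9)
Step 3: pour(B -> A) -> (A=4 B=5)
Step 4: pour(A -> B) -> (A=0 B=9)
Step 5: pour(B -> A) -> (A=4 B=5)

Answer: 4 5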